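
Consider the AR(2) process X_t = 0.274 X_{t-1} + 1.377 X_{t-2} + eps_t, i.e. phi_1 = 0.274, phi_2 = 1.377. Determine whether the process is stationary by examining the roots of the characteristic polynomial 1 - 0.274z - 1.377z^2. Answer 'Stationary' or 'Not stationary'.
\text{Not stationary}

The AR(p) characteristic polynomial is P(z) = 1 - 0.274z - 1.377z^2.
Stationarity requires all roots to lie outside the unit circle, i.e. |z| > 1 for every root.
Set 1 + (-0.274) z + (-1.377) z^2 = 0, i.e. a z^2 + b z + c = 0 with a = -1.377, b = -0.274, c = 1.
Discriminant D = b^2 - 4ac = (-0.274)^2 - 4*(-1.377)*1 = 0.075076 - (-5.508) = 5.583076.
D >= 0, so the roots are real: z = (-b +/- sqrt(D)) / (2a) = (0.274 +/- 2.362853) / (-2.754).
  z_1 = (0.274 + 2.362853) / (-2.754) = -0.9575,   |z_1| = 0.9575.
  z_2 = (0.274 - 2.362853) / (-2.754) = 0.7585,   |z_2| = 0.7585.
Moduli of all roots: 0.9575, 0.7585.
All moduli strictly greater than 1? No.
Verdict: Not stationary.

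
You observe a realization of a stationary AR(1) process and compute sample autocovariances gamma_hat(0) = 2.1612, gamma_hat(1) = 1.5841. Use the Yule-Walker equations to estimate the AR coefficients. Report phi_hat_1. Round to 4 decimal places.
\hat\phi_{1} = 0.7330

The Yule-Walker equations for an AR(p) process read, in matrix form,
  Gamma_p phi = r_p,   with   (Gamma_p)_{ij} = gamma(|i - j|),
                       (r_p)_i = gamma(i),   i,j = 1..p.
Substitute the sample gammas (Toeplitz matrix and right-hand side of size 1):
  Gamma_p = [[2.1612]]
  r_p     = [1.5841]
With p = 1 this is the single equation gamma(0) phi_1 = gamma(1):
  phi_hat_1 = gamma(1) / gamma(0) = 1.5841 / 2.1612 = 0.7330.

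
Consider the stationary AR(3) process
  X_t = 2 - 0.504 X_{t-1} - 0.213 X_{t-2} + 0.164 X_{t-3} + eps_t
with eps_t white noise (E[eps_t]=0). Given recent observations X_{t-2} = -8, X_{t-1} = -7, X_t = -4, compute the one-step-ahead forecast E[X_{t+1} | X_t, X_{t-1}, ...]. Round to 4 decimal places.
E[X_{t+1} \mid \mathcal F_t] = 4.1950

For an AR(p) model X_t = c + sum_i phi_i X_{t-i} + eps_t, the
one-step-ahead conditional mean is
  E[X_{t+1} | X_t, ...] = c + sum_i phi_i X_{t+1-i}.
Substitute known values:
  E[X_{t+1} | ...] = 2 + (-0.504) * (-4) + (-0.213) * (-7) + (0.164) * (-8)
                   = 4.1950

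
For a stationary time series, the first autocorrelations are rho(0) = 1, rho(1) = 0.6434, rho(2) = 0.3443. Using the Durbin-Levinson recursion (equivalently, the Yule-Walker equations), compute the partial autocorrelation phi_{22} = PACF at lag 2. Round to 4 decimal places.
\phi_{22} = -0.1189

The PACF at lag k is phi_{kk}, the last component of the solution
to the Yule-Walker system G_k phi = r_k where
  (G_k)_{ij} = rho(|i - j|), (r_k)_i = rho(i), i,j = 1..k.
Equivalently, Durbin-Levinson gives phi_{kk} iteratively:
  phi_{11} = rho(1)
  phi_{kk} = [rho(k) - sum_{j=1..k-1} phi_{k-1,j} rho(k-j)]
            / [1 - sum_{j=1..k-1} phi_{k-1,j} rho(j)],
  phi_{k,j} = phi_{k-1,j} - phi_{kk} phi_{k-1,k-j},  j = 1..k-1.
Step k = 1:
  phi_11 = rho(1) = 0.6434.
Step k = 2:
  phi_22 = [rho(2) - phi_11 rho(1)] / [1 - phi_11 rho(1)] = [0.3443 - (0.6434)(0.6434)] / [1 - (0.6434)(0.6434)]
         = -0.06966356 / 0.58603644 = -0.1189.
Therefore phi_{22} = -0.1189.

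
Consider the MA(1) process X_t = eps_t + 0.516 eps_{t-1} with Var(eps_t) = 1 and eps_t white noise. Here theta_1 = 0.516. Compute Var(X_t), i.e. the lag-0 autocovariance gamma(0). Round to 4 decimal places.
\gamma(0) = 1.2663

For an MA(q) process X_t = eps_t + sum_i theta_i eps_{t-i} with
Var(eps_t) = sigma^2, the variance is
  gamma(0) = sigma^2 * (1 + sum_i theta_i^2).
  sum_i theta_i^2 = (0.516)^2 = 0.266256.
  gamma(0) = 1 * (1 + 0.266256) = 1 * 1.266256 = 1.266256, which rounds to 1.2663.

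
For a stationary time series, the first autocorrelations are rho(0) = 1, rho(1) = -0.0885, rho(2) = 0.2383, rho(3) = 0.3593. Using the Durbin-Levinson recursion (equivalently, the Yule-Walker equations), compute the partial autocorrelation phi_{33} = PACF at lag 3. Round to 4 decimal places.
\phi_{33} = 0.4219

The PACF at lag k is phi_{kk}, the last component of the solution
to the Yule-Walker system G_k phi = r_k where
  (G_k)_{ij} = rho(|i - j|), (r_k)_i = rho(i), i,j = 1..k.
Equivalently, Durbin-Levinson gives phi_{kk} iteratively:
  phi_{11} = rho(1)
  phi_{kk} = [rho(k) - sum_{j=1..k-1} phi_{k-1,j} rho(k-j)]
            / [1 - sum_{j=1..k-1} phi_{k-1,j} rho(j)],
  phi_{k,j} = phi_{k-1,j} - phi_{kk} phi_{k-1,k-j},  j = 1..k-1.
Step k = 1:
  phi_11 = rho(1) = -0.0885.
Step k = 2:
  phi_22 = [rho(2) - phi_11 rho(1)] / [1 - phi_11 rho(1)] = [0.2383 - (-0.0885)(-0.0885)] / [1 - (-0.0885)(-0.0885)]
         = 0.23046775 / 0.99216775 = 0.232287.
  Update: phi_21 = phi_11 - phi_22 phi_11 = -0.0885 - (0.232287)(-0.0885) = -0.067943.
Step k = 3:
  phi_33 = [rho(3) - phi_21 rho(2) - phi_22 rho(1)] / [1 - phi_21 rho(1) - phi_22 rho(2)]
    numerator   = 0.3593 - (-0.067943)(0.2383) - (0.232287)(-0.0885) = 0.39604813
    denominator = 1 - (-0.067943)(-0.0885) - (0.232287)(0.2383) = 0.93863307
  phi_33 = 0.39604813 / 0.93863307 = 0.4219.
Therefore phi_{33} = 0.4219.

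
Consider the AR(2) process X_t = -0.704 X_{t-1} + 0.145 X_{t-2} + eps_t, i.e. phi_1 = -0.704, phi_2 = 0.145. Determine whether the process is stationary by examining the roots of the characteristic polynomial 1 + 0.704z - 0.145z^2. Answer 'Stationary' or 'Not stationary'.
\text{Stationary}

The AR(p) characteristic polynomial is P(z) = 1 + 0.704z - 0.145z^2.
Stationarity requires all roots to lie outside the unit circle, i.e. |z| > 1 for every root.
Set 1 + (0.704) z + (-0.145) z^2 = 0, i.e. a z^2 + b z + c = 0 with a = -0.145, b = 0.704, c = 1.
Discriminant D = b^2 - 4ac = (0.704)^2 - 4*(-0.145)*1 = 0.495616 - (-0.58) = 1.075616.
D >= 0, so the roots are real: z = (-b +/- sqrt(D)) / (2a) = (-0.704 +/- 1.037119) / (-0.29).
  z_1 = (-0.704 + 1.037119) / (-0.29) = -1.1487,   |z_1| = 1.1487.
  z_2 = (-0.704 - 1.037119) / (-0.29) = 6.0039,   |z_2| = 6.0039.
Moduli of all roots: 1.1487, 6.0039.
All moduli strictly greater than 1? Yes.
Verdict: Stationary.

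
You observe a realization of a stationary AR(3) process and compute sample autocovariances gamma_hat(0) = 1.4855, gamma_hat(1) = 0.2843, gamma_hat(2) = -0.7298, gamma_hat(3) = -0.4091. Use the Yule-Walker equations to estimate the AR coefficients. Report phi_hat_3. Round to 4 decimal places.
\hat\phi_{3} = -0.0370

The Yule-Walker equations for an AR(p) process read, in matrix form,
  Gamma_p phi = r_p,   with   (Gamma_p)_{ij} = gamma(|i - j|),
                       (r_p)_i = gamma(i),   i,j = 1..p.
Substitute the sample gammas (Toeplitz matrix and right-hand side of size 3):
  Gamma_p = [[1.4855, 0.2843, -0.7298], [0.2843, 1.4855, 0.2843], [-0.7298, 0.2843, 1.4855]]
  r_p     = [0.2843, -0.7298, -0.4091]
Written out (R1..R3):
  (R1) 1.4855 phi_1 + 0.2843 phi_2 - 0.7298 phi_3 = 0.2843
  (R2) 0.2843 phi_1 + 1.4855 phi_2 + 0.2843 phi_3 = -0.7298
  (R3) -0.7298 phi_1 + 0.2843 phi_2 + 1.4855 phi_3 = -0.4091
Gaussian elimination:
  R2 <- R2 - (0.2843/1.4855) R1 = R2 - (0.191383) R1:  1.43109 phi_2 + 0.423972 phi_3 = -0.78421
  R3 <- R3 - (-0.7298/1.4855) R1 = R3 - (-0.491282) R1:  0.423972 phi_2 + 1.126962 phi_3 = -0.269428
  R3 <- R3 - (0.423972/1.43109) R2 = R3 - (0.296258) R2:  1.001357 phi_3 = -0.0371
Back-substitution:
  phi_hat_3 = -0.0371 / 1.001357 = -0.03705
  phi_hat_2 = (-0.78421 - (0.423972)(-0.03705)) / 1.43109 = -0.537005
  phi_hat_1 = (0.2843 - (0.2843)(-0.537005) - (-0.7298)(-0.03705)) / 1.4855 = 0.275955
So phi_hat = [0.2760, -0.5370, -0.0370].
Therefore phi_hat_3 = -0.0370.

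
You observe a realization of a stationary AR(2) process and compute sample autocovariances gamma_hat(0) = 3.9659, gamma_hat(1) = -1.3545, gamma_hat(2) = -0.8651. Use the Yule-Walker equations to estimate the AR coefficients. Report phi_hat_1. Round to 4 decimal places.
\hat\phi_{1} = -0.4710

The Yule-Walker equations for an AR(p) process read, in matrix form,
  Gamma_p phi = r_p,   with   (Gamma_p)_{ij} = gamma(|i - j|),
                       (r_p)_i = gamma(i),   i,j = 1..p.
Substitute the sample gammas (Toeplitz matrix and right-hand side of size 2):
  Gamma_p = [[3.9659, -1.3545], [-1.3545, 3.9659]]
  r_p     = [-1.3545, -0.8651]
Written out:
  3.9659 phi_1 - 1.3545 phi_2 = -1.3545
  -1.3545 phi_1 + 3.9659 phi_2 = -0.8651
Solve by Cramer's rule:
  det = gamma(0)^2 - gamma(1)^2 = (3.9659)^2 - (-1.3545)^2 = 15.72836281 - 1.83467025 = 13.89369256
  phi_hat_1 = [gamma(1) gamma(0) - gamma(1) gamma(2)] / det = [(-1.3545)(3.9659) - (-1.3545)(-0.8651)] / 13.89369256 = -6.5435895 / 13.89369256 = -0.471
  phi_hat_2 = [gamma(0) gamma(2) - gamma(1)^2] / det = [(3.9659)(-0.8651) - (-1.3545)^2] / 13.89369256 = -5.26557034 / 13.89369256 = -0.379
So phi_hat = [-0.4710, -0.3790].
Therefore phi_hat_1 = -0.4710.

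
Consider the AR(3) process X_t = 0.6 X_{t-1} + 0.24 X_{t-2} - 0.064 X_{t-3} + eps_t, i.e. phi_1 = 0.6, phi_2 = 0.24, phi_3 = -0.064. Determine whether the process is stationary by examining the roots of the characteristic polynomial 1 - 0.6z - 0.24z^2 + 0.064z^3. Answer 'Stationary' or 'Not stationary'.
\text{Stationary}

The AR(p) characteristic polynomial is P(z) = 1 - 0.6z - 0.24z^2 + 0.064z^3.
Stationarity requires all roots to lie outside the unit circle, i.e. |z| > 1 for every root.
Degree 3: look for a simple real root z0 first, then factor out (1 - z/z0) and solve the remaining quadratic.
Testing z0 = 1.25: P(1.25) = 1 + (-0.6)(1.25) + (-0.24)(1.25)^2 + (0.064)(1.25)^3
  = 1 + (-0.75) + (-0.375) + (0.125) = 0.  So z_0 = 1.25 is a root, |z_0| = 1.25.
Divide out the factor (1 - 0.8 z) = (1 - z/z0) (since 1/z0 = 0.8):
  P(z) = (1 - 0.8 z)(1 + (0.2) z + (-0.08) z^2)
  [check: z-coef 0.2 - (0.8) = -0.6; z^2-coef -0.08 - (0.8)(0.2) = -0.24; z^3-coef -(0.8)(-0.08) = 0.064.]
Remaining roots from the quadratic factor 1 + (0.2) z + (-0.08) z^2:
  Set 1 + (0.2) z + (-0.08) z^2 = 0, i.e. a z^2 + b z + c = 0 with a = -0.08, b = 0.2, c = 1.
  Discriminant D = b^2 - 4ac = (0.2)^2 - 4*(-0.08)*1 = 0.04 - (-0.32) = 0.36.
  D >= 0, so the roots are real: z = (-b +/- sqrt(D)) / (2a) = (-0.2 +/- 0.6) / (-0.16).
    z_1 = (-0.2 + 0.6) / (-0.16) = -2.5,   |z_1| = 2.5.
    z_2 = (-0.2 - 0.6) / (-0.16) = 5,   |z_2| = 5.
Moduli of all roots: 1.2500, 2.5000, 5.0000.
All moduli strictly greater than 1? Yes.
Verdict: Stationary.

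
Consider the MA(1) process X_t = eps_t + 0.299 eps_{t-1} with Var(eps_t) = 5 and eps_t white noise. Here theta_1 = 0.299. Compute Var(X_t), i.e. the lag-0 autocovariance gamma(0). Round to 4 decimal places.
\gamma(0) = 5.4470

For an MA(q) process X_t = eps_t + sum_i theta_i eps_{t-i} with
Var(eps_t) = sigma^2, the variance is
  gamma(0) = sigma^2 * (1 + sum_i theta_i^2).
  sum_i theta_i^2 = (0.299)^2 = 0.089401.
  gamma(0) = 5 * (1 + 0.089401) = 5 * 1.089401 = 5.447005, which rounds to 5.4470.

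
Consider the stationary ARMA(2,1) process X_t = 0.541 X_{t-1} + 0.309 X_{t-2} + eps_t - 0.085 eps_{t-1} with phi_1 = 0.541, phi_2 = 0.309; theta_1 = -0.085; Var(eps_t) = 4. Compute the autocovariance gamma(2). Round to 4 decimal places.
\gamma(2) = 7.0505

Multiply the model equation by X_{t-k} and take expectations. With theta_0 = psi_0 = 1 and psi_j the MA(infinity) weights, this gives
  gamma(k) - sum_i phi_i gamma(k-i) = c_k,
  c_k = sigma^2 * sum_{j=k..q} theta_j psi_{j-k}   (c_k = 0 for k > q),
using gamma(-m) = gamma(m).
psi-weights needed (psi_j = theta_j + sum_i phi_i psi_{j-i}):
  psi_1 = theta_1 + phi_1 = -0.085 + (0.541) = 0.456
Right-hand sides:
  c_0 = sigma^2 (1 + theta_1 psi_1) = 4 * (1 + (-0.085)(0.456)) = 4 * 0.96124 = 3.84496
  c_1 = sigma^2 theta_1 = 4 * (-0.085) = -0.34
  c_2 = 0
Equations for k = 0, 1, 2 (AR order 2, c_2 = 0):
  (E0) gamma(0) = phi_1 gamma(1) + phi_2 gamma(2) + c_0
  (E1) gamma(1) = phi_1 gamma(0) + phi_2 gamma(1) + c_1
  (E2) gamma(2) = phi_1 gamma(1) + phi_2 gamma(0)
From (E1): gamma(1) = A gamma(0) + B with
  A = phi_1 / (1 - phi_2) = 0.541 / 0.691 = 0.782923,   B = c_1 / (1 - phi_2) = -0.34 / 0.691 = -0.492041.
Insert (E2) into (E0): gamma(0) (1 - phi_2^2) = phi_1 (1 + phi_2) gamma(1) + c_0.
  phi_1 (1 + phi_2) = (0.541)(1.309) = 0.708169,   1 - phi_2^2 = 0.904519.
Replace gamma(1) by A gamma(0) + B and collect gamma(0):
  gamma(0) [0.904519 - (0.708169)(0.782923)] = (0.708169)(-0.492041) + 3.84496
  gamma(0) * 0.350077 = 3.496512
  gamma(0) = 3.496512 / 0.350077 = 9.987838.
  gamma(1) = A gamma(0) + B = (0.782923)(9.987838) + (-0.492041) = 7.32767.
  gamma(2) = phi_1 gamma(1) + phi_2 gamma(0) = (0.541)(7.32767) + (0.309)(9.987838) = 7.050511.
Therefore gamma(2) = 7.0505 (to 4 decimal places).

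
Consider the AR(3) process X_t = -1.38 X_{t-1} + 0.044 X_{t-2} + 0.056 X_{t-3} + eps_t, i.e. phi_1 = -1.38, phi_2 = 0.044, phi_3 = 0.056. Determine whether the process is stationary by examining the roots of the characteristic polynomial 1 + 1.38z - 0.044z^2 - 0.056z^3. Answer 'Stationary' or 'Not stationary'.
\text{Not stationary}

The AR(p) characteristic polynomial is P(z) = 1 + 1.38z - 0.044z^2 - 0.056z^3.
Stationarity requires all roots to lie outside the unit circle, i.e. |z| > 1 for every root.
Degree 3: look for a simple real root z0 first, then factor out (1 - z/z0) and solve the remaining quadratic.
Testing z0 = -5: P(-5) = 1 + (1.38)(-5) + (-0.044)(-5)^2 + (-0.056)(-5)^3
  = 1 + (-6.9) + (-1.1) + (7) = 0.  So z_0 = -5 is a root, |z_0| = 5.
Divide out the factor (1 + 0.2 z) = (1 - z/z0) (since 1/z0 = -0.2):
  P(z) = (1 + 0.2 z)(1 + (1.18) z + (-0.28) z^2)
  [check: z-coef 1.18 - (-0.2) = 1.38; z^2-coef -0.28 - (-0.2)(1.18) = -0.044; z^3-coef -(-0.2)(-0.28) = -0.056.]
Remaining roots from the quadratic factor 1 + (1.18) z + (-0.28) z^2:
  Set 1 + (1.18) z + (-0.28) z^2 = 0, i.e. a z^2 + b z + c = 0 with a = -0.28, b = 1.18, c = 1.
  Discriminant D = b^2 - 4ac = (1.18)^2 - 4*(-0.28)*1 = 1.3924 - (-1.12) = 2.5124.
  D >= 0, so the roots are real: z = (-b +/- sqrt(D)) / (2a) = (-1.18 +/- 1.585055) / (-0.56).
    z_1 = (-1.18 + 1.585055) / (-0.56) = -0.7233,   |z_1| = 0.7233.
    z_2 = (-1.18 - 1.585055) / (-0.56) = 4.9376,   |z_2| = 4.9376.
Moduli of all roots: 5.0000, 0.7233, 4.9376.
All moduli strictly greater than 1? No.
Verdict: Not stationary.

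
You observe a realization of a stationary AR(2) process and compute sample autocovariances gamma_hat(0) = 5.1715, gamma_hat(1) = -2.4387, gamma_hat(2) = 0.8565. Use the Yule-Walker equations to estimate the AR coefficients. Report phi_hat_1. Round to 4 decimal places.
\hat\phi_{1} = -0.5060

The Yule-Walker equations for an AR(p) process read, in matrix form,
  Gamma_p phi = r_p,   with   (Gamma_p)_{ij} = gamma(|i - j|),
                       (r_p)_i = gamma(i),   i,j = 1..p.
Substitute the sample gammas (Toeplitz matrix and right-hand side of size 2):
  Gamma_p = [[5.1715, -2.4387], [-2.4387, 5.1715]]
  r_p     = [-2.4387, 0.8565]
Written out:
  5.1715 phi_1 - 2.4387 phi_2 = -2.4387
  -2.4387 phi_1 + 5.1715 phi_2 = 0.8565
Solve by Cramer's rule:
  det = gamma(0)^2 - gamma(1)^2 = (5.1715)^2 - (-2.4387)^2 = 26.74441225 - 5.94725769 = 20.79715456
  phi_hat_1 = [gamma(1) gamma(0) - gamma(1) gamma(2)] / det = [(-2.4387)(5.1715) - (-2.4387)(0.8565)] / 20.79715456 = -10.5229905 / 20.79715456 = -0.506
  phi_hat_2 = [gamma(0) gamma(2) - gamma(1)^2] / det = [(5.1715)(0.8565) - (-2.4387)^2] / 20.79715456 = -1.51786794 / 20.79715456 = -0.073
So phi_hat = [-0.5060, -0.0730].
Therefore phi_hat_1 = -0.5060.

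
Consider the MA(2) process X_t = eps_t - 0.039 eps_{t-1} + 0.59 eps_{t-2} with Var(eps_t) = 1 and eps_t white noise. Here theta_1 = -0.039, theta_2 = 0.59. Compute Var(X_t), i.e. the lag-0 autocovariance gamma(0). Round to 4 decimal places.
\gamma(0) = 1.3496

For an MA(q) process X_t = eps_t + sum_i theta_i eps_{t-i} with
Var(eps_t) = sigma^2, the variance is
  gamma(0) = sigma^2 * (1 + sum_i theta_i^2).
  sum_i theta_i^2 = (-0.039)^2 + (0.59)^2 = 0.001521 + 0.3481 = 0.349621.
  gamma(0) = 1 * (1 + 0.349621) = 1 * 1.349621 = 1.349621, which rounds to 1.3496.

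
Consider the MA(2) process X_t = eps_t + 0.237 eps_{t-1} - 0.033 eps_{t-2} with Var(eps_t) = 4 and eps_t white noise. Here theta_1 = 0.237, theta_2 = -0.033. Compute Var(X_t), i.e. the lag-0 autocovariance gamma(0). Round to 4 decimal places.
\gamma(0) = 4.2290

For an MA(q) process X_t = eps_t + sum_i theta_i eps_{t-i} with
Var(eps_t) = sigma^2, the variance is
  gamma(0) = sigma^2 * (1 + sum_i theta_i^2).
  sum_i theta_i^2 = (0.237)^2 + (-0.033)^2 = 0.056169 + 0.001089 = 0.057258.
  gamma(0) = 4 * (1 + 0.057258) = 4 * 1.057258 = 4.229032, which rounds to 4.2290.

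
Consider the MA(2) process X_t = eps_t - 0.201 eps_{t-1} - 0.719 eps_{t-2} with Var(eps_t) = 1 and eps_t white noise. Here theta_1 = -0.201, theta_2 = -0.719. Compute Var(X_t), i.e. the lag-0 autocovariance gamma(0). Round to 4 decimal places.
\gamma(0) = 1.5574

For an MA(q) process X_t = eps_t + sum_i theta_i eps_{t-i} with
Var(eps_t) = sigma^2, the variance is
  gamma(0) = sigma^2 * (1 + sum_i theta_i^2).
  sum_i theta_i^2 = (-0.201)^2 + (-0.719)^2 = 0.040401 + 0.516961 = 0.557362.
  gamma(0) = 1 * (1 + 0.557362) = 1 * 1.557362 = 1.557362, which rounds to 1.5574.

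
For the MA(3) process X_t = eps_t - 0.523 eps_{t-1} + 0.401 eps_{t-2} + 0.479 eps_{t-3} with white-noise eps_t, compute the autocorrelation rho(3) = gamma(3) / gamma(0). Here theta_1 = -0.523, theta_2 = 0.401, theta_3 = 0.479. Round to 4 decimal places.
\rho(3) = 0.2879

For an MA(q) process with theta_0 = 1, the autocovariance is
  gamma(k) = sigma^2 * sum_{i=0..q-k} theta_i * theta_{i+k},
and rho(k) = gamma(k) / gamma(0). Sigma^2 cancels.
  numerator   = (1)*(0.479) = 0.479.
  denominator = (1)^2 + (-0.523)^2 + (0.401)^2 + (0.479)^2 = 1.663771.
  rho(3) = 0.479 / 1.663771 = 0.2879.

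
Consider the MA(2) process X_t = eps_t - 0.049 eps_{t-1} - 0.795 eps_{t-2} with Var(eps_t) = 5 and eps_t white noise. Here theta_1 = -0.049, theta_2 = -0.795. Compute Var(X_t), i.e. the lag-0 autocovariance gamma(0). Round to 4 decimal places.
\gamma(0) = 8.1721

For an MA(q) process X_t = eps_t + sum_i theta_i eps_{t-i} with
Var(eps_t) = sigma^2, the variance is
  gamma(0) = sigma^2 * (1 + sum_i theta_i^2).
  sum_i theta_i^2 = (-0.049)^2 + (-0.795)^2 = 0.002401 + 0.632025 = 0.634426.
  gamma(0) = 5 * (1 + 0.634426) = 5 * 1.634426 = 8.17213, which rounds to 8.1721.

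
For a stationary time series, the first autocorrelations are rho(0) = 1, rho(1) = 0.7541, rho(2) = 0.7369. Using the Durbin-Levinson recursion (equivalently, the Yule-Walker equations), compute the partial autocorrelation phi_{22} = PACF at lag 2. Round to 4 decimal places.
\phi_{22} = 0.3900

The PACF at lag k is phi_{kk}, the last component of the solution
to the Yule-Walker system G_k phi = r_k where
  (G_k)_{ij} = rho(|i - j|), (r_k)_i = rho(i), i,j = 1..k.
Equivalently, Durbin-Levinson gives phi_{kk} iteratively:
  phi_{11} = rho(1)
  phi_{kk} = [rho(k) - sum_{j=1..k-1} phi_{k-1,j} rho(k-j)]
            / [1 - sum_{j=1..k-1} phi_{k-1,j} rho(j)],
  phi_{k,j} = phi_{k-1,j} - phi_{kk} phi_{k-1,k-j},  j = 1..k-1.
Step k = 1:
  phi_11 = rho(1) = 0.7541.
Step k = 2:
  phi_22 = [rho(2) - phi_11 rho(1)] / [1 - phi_11 rho(1)] = [0.7369 - (0.7541)(0.7541)] / [1 - (0.7541)(0.7541)]
         = 0.16823319 / 0.43133319 = 0.39.
Therefore phi_{22} = 0.3900.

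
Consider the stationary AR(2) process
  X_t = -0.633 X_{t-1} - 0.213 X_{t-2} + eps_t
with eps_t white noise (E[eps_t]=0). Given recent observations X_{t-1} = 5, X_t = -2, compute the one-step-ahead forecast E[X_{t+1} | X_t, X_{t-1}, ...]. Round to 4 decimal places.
E[X_{t+1} \mid \mathcal F_t] = 0.2010

For an AR(p) model X_t = c + sum_i phi_i X_{t-i} + eps_t, the
one-step-ahead conditional mean is
  E[X_{t+1} | X_t, ...] = c + sum_i phi_i X_{t+1-i}.
Substitute known values:
  E[X_{t+1} | ...] = (-0.633) * (-2) + (-0.213) * (5)
                   = 0.2010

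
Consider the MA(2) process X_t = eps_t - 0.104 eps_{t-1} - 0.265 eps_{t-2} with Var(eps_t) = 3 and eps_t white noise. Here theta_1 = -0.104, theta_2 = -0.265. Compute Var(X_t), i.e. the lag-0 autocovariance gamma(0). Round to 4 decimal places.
\gamma(0) = 3.2431

For an MA(q) process X_t = eps_t + sum_i theta_i eps_{t-i} with
Var(eps_t) = sigma^2, the variance is
  gamma(0) = sigma^2 * (1 + sum_i theta_i^2).
  sum_i theta_i^2 = (-0.104)^2 + (-0.265)^2 = 0.010816 + 0.070225 = 0.081041.
  gamma(0) = 3 * (1 + 0.081041) = 3 * 1.081041 = 3.243123, which rounds to 3.2431.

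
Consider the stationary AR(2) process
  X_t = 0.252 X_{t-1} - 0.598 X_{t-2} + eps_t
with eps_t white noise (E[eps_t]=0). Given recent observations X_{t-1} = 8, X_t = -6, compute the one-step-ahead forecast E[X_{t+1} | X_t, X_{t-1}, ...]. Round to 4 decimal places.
E[X_{t+1} \mid \mathcal F_t] = -6.2960

For an AR(p) model X_t = c + sum_i phi_i X_{t-i} + eps_t, the
one-step-ahead conditional mean is
  E[X_{t+1} | X_t, ...] = c + sum_i phi_i X_{t+1-i}.
Substitute known values:
  E[X_{t+1} | ...] = (0.252) * (-6) + (-0.598) * (8)
                   = -6.2960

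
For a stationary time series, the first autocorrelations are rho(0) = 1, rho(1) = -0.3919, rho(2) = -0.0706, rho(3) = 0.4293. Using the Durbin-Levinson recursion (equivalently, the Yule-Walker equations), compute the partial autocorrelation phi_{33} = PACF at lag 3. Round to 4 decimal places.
\phi_{33} = 0.3691

The PACF at lag k is phi_{kk}, the last component of the solution
to the Yule-Walker system G_k phi = r_k where
  (G_k)_{ij} = rho(|i - j|), (r_k)_i = rho(i), i,j = 1..k.
Equivalently, Durbin-Levinson gives phi_{kk} iteratively:
  phi_{11} = rho(1)
  phi_{kk} = [rho(k) - sum_{j=1..k-1} phi_{k-1,j} rho(k-j)]
            / [1 - sum_{j=1..k-1} phi_{k-1,j} rho(j)],
  phi_{k,j} = phi_{k-1,j} - phi_{kk} phi_{k-1,k-j},  j = 1..k-1.
Step k = 1:
  phi_11 = rho(1) = -0.3919.
Step k = 2:
  phi_22 = [rho(2) - phi_11 rho(1)] / [1 - phi_11 rho(1)] = [-0.0706 - (-0.3919)(-0.3919)] / [1 - (-0.3919)(-0.3919)]
         = -0.22418561 / 0.84641439 = -0.264865.
  Update: phi_21 = phi_11 - phi_22 phi_11 = -0.3919 - (-0.264865)(-0.3919) = -0.495701.
Step k = 3:
  phi_33 = [rho(3) - phi_21 rho(2) - phi_22 rho(1)] / [1 - phi_21 rho(1) - phi_22 rho(2)]
    numerator   = 0.4293 - (-0.495701)(-0.0706) - (-0.264865)(-0.3919) = 0.29050291
    denominator = 1 - (-0.495701)(-0.3919) - (-0.264865)(-0.0706) = 0.78703545
  phi_33 = 0.29050291 / 0.78703545 = 0.3691.
Therefore phi_{33} = 0.3691.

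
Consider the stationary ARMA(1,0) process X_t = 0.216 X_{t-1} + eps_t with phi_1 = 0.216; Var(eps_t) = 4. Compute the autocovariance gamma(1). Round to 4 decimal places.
\gamma(1) = 0.9063

Multiply the model equation by X_{t-k} and take expectations. With theta_0 = psi_0 = 1 and psi_j the MA(infinity) weights, this gives
  gamma(k) - sum_i phi_i gamma(k-i) = c_k,
  c_k = sigma^2 * sum_{j=k..q} theta_j psi_{j-k}   (c_k = 0 for k > q),
using gamma(-m) = gamma(m).
Pure AR (q = 0): c_0 = sigma^2 = 4, c_k = 0 for k >= 1.
Equations for k = 0 and k = 1 (AR order 1):
  gamma(0) = phi_1 gamma(1) + c_0
  gamma(1) = phi_1 gamma(0) + c_1
Substituting the second into the first: gamma(0) (1 - phi_1^2) = c_0 + phi_1 c_1, so
  gamma(0) = c_0 / (1 - phi_1^2) = 4 / (1 - (0.216)^2) = 4 / 0.953344 = 4.195757.
  gamma(1) = phi_1 gamma(0) = (0.216)(4.195757) = 0.906284.
Therefore gamma(1) = 0.9063 (to 4 decimal places).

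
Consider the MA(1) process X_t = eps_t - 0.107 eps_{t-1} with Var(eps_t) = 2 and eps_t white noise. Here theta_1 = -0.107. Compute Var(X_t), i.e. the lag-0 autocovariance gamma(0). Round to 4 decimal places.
\gamma(0) = 2.0229

For an MA(q) process X_t = eps_t + sum_i theta_i eps_{t-i} with
Var(eps_t) = sigma^2, the variance is
  gamma(0) = sigma^2 * (1 + sum_i theta_i^2).
  sum_i theta_i^2 = (-0.107)^2 = 0.011449.
  gamma(0) = 2 * (1 + 0.011449) = 2 * 1.011449 = 2.022898, which rounds to 2.0229.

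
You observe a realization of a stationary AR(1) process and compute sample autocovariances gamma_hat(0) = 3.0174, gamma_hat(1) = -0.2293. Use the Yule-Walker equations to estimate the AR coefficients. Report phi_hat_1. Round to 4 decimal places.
\hat\phi_{1} = -0.0760

The Yule-Walker equations for an AR(p) process read, in matrix form,
  Gamma_p phi = r_p,   with   (Gamma_p)_{ij} = gamma(|i - j|),
                       (r_p)_i = gamma(i),   i,j = 1..p.
Substitute the sample gammas (Toeplitz matrix and right-hand side of size 1):
  Gamma_p = [[3.0174]]
  r_p     = [-0.2293]
With p = 1 this is the single equation gamma(0) phi_1 = gamma(1):
  phi_hat_1 = gamma(1) / gamma(0) = -0.2293 / 3.0174 = -0.0760.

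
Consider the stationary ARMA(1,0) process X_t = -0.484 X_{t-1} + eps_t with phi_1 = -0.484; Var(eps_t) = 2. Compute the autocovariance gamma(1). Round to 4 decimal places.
\gamma(1) = -1.2641

Multiply the model equation by X_{t-k} and take expectations. With theta_0 = psi_0 = 1 and psi_j the MA(infinity) weights, this gives
  gamma(k) - sum_i phi_i gamma(k-i) = c_k,
  c_k = sigma^2 * sum_{j=k..q} theta_j psi_{j-k}   (c_k = 0 for k > q),
using gamma(-m) = gamma(m).
Pure AR (q = 0): c_0 = sigma^2 = 2, c_k = 0 for k >= 1.
Equations for k = 0 and k = 1 (AR order 1):
  gamma(0) = phi_1 gamma(1) + c_0
  gamma(1) = phi_1 gamma(0) + c_1
Substituting the second into the first: gamma(0) (1 - phi_1^2) = c_0 + phi_1 c_1, so
  gamma(0) = c_0 / (1 - phi_1^2) = 2 / (1 - (-0.484)^2) = 2 / 0.765744 = 2.611839.
  gamma(1) = phi_1 gamma(0) = (-0.484)(2.611839) = -1.26413.
Therefore gamma(1) = -1.2641 (to 4 decimal places).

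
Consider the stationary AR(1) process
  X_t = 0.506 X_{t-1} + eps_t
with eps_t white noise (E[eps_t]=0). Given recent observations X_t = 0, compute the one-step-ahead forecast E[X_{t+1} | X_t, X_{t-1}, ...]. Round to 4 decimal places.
E[X_{t+1} \mid \mathcal F_t] = 0.0000

For an AR(p) model X_t = c + sum_i phi_i X_{t-i} + eps_t, the
one-step-ahead conditional mean is
  E[X_{t+1} | X_t, ...] = c + sum_i phi_i X_{t+1-i}.
Substitute known values:
  E[X_{t+1} | ...] = (0.506) * (0)
                   = 0.0000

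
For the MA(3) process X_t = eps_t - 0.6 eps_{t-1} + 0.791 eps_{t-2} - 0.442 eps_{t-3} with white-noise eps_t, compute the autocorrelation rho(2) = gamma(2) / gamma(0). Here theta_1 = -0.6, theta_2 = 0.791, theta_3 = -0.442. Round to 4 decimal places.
\rho(2) = 0.4843

For an MA(q) process with theta_0 = 1, the autocovariance is
  gamma(k) = sigma^2 * sum_{i=0..q-k} theta_i * theta_{i+k},
and rho(k) = gamma(k) / gamma(0). Sigma^2 cancels.
  numerator   = (1)*(0.791) + (-0.6)*(-0.442) = 1.0562.
  denominator = (1)^2 + (-0.6)^2 + (0.791)^2 + (-0.442)^2 = 2.181045.
  rho(2) = 1.0562 / 2.181045 = 0.4843.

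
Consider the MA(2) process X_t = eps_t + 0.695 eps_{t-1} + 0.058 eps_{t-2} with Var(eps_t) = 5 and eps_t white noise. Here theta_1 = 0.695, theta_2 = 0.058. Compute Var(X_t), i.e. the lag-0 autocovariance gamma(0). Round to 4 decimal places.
\gamma(0) = 7.4319

For an MA(q) process X_t = eps_t + sum_i theta_i eps_{t-i} with
Var(eps_t) = sigma^2, the variance is
  gamma(0) = sigma^2 * (1 + sum_i theta_i^2).
  sum_i theta_i^2 = (0.695)^2 + (0.058)^2 = 0.483025 + 0.003364 = 0.486389.
  gamma(0) = 5 * (1 + 0.486389) = 5 * 1.486389 = 7.431945, which rounds to 7.4319.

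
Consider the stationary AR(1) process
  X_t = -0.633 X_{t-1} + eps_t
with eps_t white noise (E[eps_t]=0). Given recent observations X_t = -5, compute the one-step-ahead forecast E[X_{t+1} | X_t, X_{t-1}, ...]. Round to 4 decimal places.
E[X_{t+1} \mid \mathcal F_t] = 3.1650

For an AR(p) model X_t = c + sum_i phi_i X_{t-i} + eps_t, the
one-step-ahead conditional mean is
  E[X_{t+1} | X_t, ...] = c + sum_i phi_i X_{t+1-i}.
Substitute known values:
  E[X_{t+1} | ...] = (-0.633) * (-5)
                   = 3.1650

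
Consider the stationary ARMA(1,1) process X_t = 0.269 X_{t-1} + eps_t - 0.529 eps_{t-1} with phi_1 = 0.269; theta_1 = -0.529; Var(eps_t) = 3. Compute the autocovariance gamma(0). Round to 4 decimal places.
\gamma(0) = 3.2186

Multiply the model equation by X_{t-k} and take expectations. With theta_0 = psi_0 = 1 and psi_j the MA(infinity) weights, this gives
  gamma(k) - sum_i phi_i gamma(k-i) = c_k,
  c_k = sigma^2 * sum_{j=k..q} theta_j psi_{j-k}   (c_k = 0 for k > q),
using gamma(-m) = gamma(m).
psi-weights needed (psi_j = theta_j + sum_i phi_i psi_{j-i}):
  psi_1 = theta_1 + phi_1 = -0.529 + (0.269) = -0.26
Right-hand sides:
  c_0 = sigma^2 (1 + theta_1 psi_1) = 3 * (1 + (-0.529)(-0.26)) = 3 * 1.13754 = 3.41262
  c_1 = sigma^2 theta_1 = 3 * (-0.529) = -1.587
  c_2 = 0
Equations for k = 0 and k = 1 (AR order 1):
  gamma(0) = phi_1 gamma(1) + c_0
  gamma(1) = phi_1 gamma(0) + c_1
Substituting the second into the first: gamma(0) (1 - phi_1^2) = c_0 + phi_1 c_1, so
  gamma(0) = (c_0 + phi_1 c_1) / (1 - phi_1^2) = (3.41262 + (0.269)(-1.587)) / (1 - (0.269)^2) = 2.985717 / 0.927639 = 3.21862.
Therefore gamma(0) = 3.2186 (to 4 decimal places).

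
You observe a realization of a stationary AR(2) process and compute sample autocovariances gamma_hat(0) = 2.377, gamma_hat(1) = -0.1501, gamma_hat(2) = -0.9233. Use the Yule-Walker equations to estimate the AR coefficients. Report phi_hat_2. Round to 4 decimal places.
\hat\phi_{2} = -0.3940

The Yule-Walker equations for an AR(p) process read, in matrix form,
  Gamma_p phi = r_p,   with   (Gamma_p)_{ij} = gamma(|i - j|),
                       (r_p)_i = gamma(i),   i,j = 1..p.
Substitute the sample gammas (Toeplitz matrix and right-hand side of size 2):
  Gamma_p = [[2.377, -0.1501], [-0.1501, 2.377]]
  r_p     = [-0.1501, -0.9233]
Written out:
  2.377 phi_1 - 0.1501 phi_2 = -0.1501
  -0.1501 phi_1 + 2.377 phi_2 = -0.9233
Solve by Cramer's rule:
  det = gamma(0)^2 - gamma(1)^2 = (2.377)^2 - (-0.1501)^2 = 5.650129 - 0.02253001 = 5.62759899
  phi_hat_1 = [gamma(1) gamma(0) - gamma(1) gamma(2)] / det = [(-0.1501)(2.377) - (-0.1501)(-0.9233)] / 5.62759899 = -0.49537503 / 5.62759899 = -0.088
  phi_hat_2 = [gamma(0) gamma(2) - gamma(1)^2] / det = [(2.377)(-0.9233) - (-0.1501)^2] / 5.62759899 = -2.21721411 / 5.62759899 = -0.394
So phi_hat = [-0.0880, -0.3940].
Therefore phi_hat_2 = -0.3940.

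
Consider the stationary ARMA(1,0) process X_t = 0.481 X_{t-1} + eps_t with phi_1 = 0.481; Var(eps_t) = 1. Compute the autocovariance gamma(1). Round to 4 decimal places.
\gamma(1) = 0.6258

Multiply the model equation by X_{t-k} and take expectations. With theta_0 = psi_0 = 1 and psi_j the MA(infinity) weights, this gives
  gamma(k) - sum_i phi_i gamma(k-i) = c_k,
  c_k = sigma^2 * sum_{j=k..q} theta_j psi_{j-k}   (c_k = 0 for k > q),
using gamma(-m) = gamma(m).
Pure AR (q = 0): c_0 = sigma^2 = 1, c_k = 0 for k >= 1.
Equations for k = 0 and k = 1 (AR order 1):
  gamma(0) = phi_1 gamma(1) + c_0
  gamma(1) = phi_1 gamma(0) + c_1
Substituting the second into the first: gamma(0) (1 - phi_1^2) = c_0 + phi_1 c_1, so
  gamma(0) = c_0 / (1 - phi_1^2) = 1 / (1 - (0.481)^2) = 1 / 0.768639 = 1.301001.
  gamma(1) = phi_1 gamma(0) = (0.481)(1.301001) = 0.625781.
Therefore gamma(1) = 0.6258 (to 4 decimal places).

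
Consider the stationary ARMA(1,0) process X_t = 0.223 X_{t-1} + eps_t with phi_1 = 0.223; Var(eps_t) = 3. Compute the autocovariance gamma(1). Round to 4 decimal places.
\gamma(1) = 0.7040

Multiply the model equation by X_{t-k} and take expectations. With theta_0 = psi_0 = 1 and psi_j the MA(infinity) weights, this gives
  gamma(k) - sum_i phi_i gamma(k-i) = c_k,
  c_k = sigma^2 * sum_{j=k..q} theta_j psi_{j-k}   (c_k = 0 for k > q),
using gamma(-m) = gamma(m).
Pure AR (q = 0): c_0 = sigma^2 = 3, c_k = 0 for k >= 1.
Equations for k = 0 and k = 1 (AR order 1):
  gamma(0) = phi_1 gamma(1) + c_0
  gamma(1) = phi_1 gamma(0) + c_1
Substituting the second into the first: gamma(0) (1 - phi_1^2) = c_0 + phi_1 c_1, so
  gamma(0) = c_0 / (1 - phi_1^2) = 3 / (1 - (0.223)^2) = 3 / 0.950271 = 3.156994.
  gamma(1) = phi_1 gamma(0) = (0.223)(3.156994) = 0.70401.
Therefore gamma(1) = 0.7040 (to 4 decimal places).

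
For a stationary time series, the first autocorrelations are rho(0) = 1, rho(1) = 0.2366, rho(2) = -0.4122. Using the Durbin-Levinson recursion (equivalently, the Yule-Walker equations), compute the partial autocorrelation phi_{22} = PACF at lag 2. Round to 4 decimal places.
\phi_{22} = -0.4959

The PACF at lag k is phi_{kk}, the last component of the solution
to the Yule-Walker system G_k phi = r_k where
  (G_k)_{ij} = rho(|i - j|), (r_k)_i = rho(i), i,j = 1..k.
Equivalently, Durbin-Levinson gives phi_{kk} iteratively:
  phi_{11} = rho(1)
  phi_{kk} = [rho(k) - sum_{j=1..k-1} phi_{k-1,j} rho(k-j)]
            / [1 - sum_{j=1..k-1} phi_{k-1,j} rho(j)],
  phi_{k,j} = phi_{k-1,j} - phi_{kk} phi_{k-1,k-j},  j = 1..k-1.
Step k = 1:
  phi_11 = rho(1) = 0.2366.
Step k = 2:
  phi_22 = [rho(2) - phi_11 rho(1)] / [1 - phi_11 rho(1)] = [-0.4122 - (0.2366)(0.2366)] / [1 - (0.2366)(0.2366)]
         = -0.46817956 / 0.94402044 = -0.4959.
Therefore phi_{22} = -0.4959.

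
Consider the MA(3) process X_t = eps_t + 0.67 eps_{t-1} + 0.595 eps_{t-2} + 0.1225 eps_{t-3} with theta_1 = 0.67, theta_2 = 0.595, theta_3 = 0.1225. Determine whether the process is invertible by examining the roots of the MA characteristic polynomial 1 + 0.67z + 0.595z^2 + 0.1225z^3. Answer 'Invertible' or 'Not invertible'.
\text{Invertible}

The MA(q) characteristic polynomial is P(z) = 1 + 0.67z + 0.595z^2 + 0.1225z^3.
Invertibility requires all roots to lie outside the unit circle, i.e. |z| > 1 for every root.
Degree 3: look for a simple real root z0 first, then factor out (1 - z/z0) and solve the remaining quadratic.
Testing z0 = -4: P(-4) = 1 + (0.67)(-4) + (0.595)(-4)^2 + (0.1225)(-4)^3
  = 1 + (-2.68) + (9.52) + (-7.84) = 0.  So z_0 = -4 is a root, |z_0| = 4.
Divide out the factor (1 + 0.25 z) = (1 - z/z0) (since 1/z0 = -0.25):
  P(z) = (1 + 0.25 z)(1 + (0.42) z + (0.49) z^2)
  [check: z-coef 0.42 - (-0.25) = 0.67; z^2-coef 0.49 - (-0.25)(0.42) = 0.595; z^3-coef -(-0.25)(0.49) = 0.1225.]
Remaining roots from the quadratic factor 1 + (0.42) z + (0.49) z^2:
  Set 1 + (0.42) z + (0.49) z^2 = 0, i.e. a z^2 + b z + c = 0 with a = 0.49, b = 0.42, c = 1.
  Discriminant D = b^2 - 4ac = (0.42)^2 - 4*(0.49)*1 = 0.1764 - (1.96) = -1.7836.
  D < 0, so the roots are the complex-conjugate pair z = (-b +/- i sqrt(-D)) / (2a) = -0.4286 +/- 1.3628i.
  For a conjugate pair |z|^2 = z * conj(z) = (product of roots) = c/a = 1/(0.49) = 2.040816, so |z| = sqrt(2.040816) = 1.4286 for both roots.
Moduli of all roots: 4.0000, 1.4286, 1.4286.
All moduli strictly greater than 1? Yes.
Verdict: Invertible.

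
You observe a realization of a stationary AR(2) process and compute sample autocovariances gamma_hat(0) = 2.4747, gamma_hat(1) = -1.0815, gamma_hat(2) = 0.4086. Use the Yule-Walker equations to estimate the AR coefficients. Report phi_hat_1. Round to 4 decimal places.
\hat\phi_{1} = -0.4510

The Yule-Walker equations for an AR(p) process read, in matrix form,
  Gamma_p phi = r_p,   with   (Gamma_p)_{ij} = gamma(|i - j|),
                       (r_p)_i = gamma(i),   i,j = 1..p.
Substitute the sample gammas (Toeplitz matrix and right-hand side of size 2):
  Gamma_p = [[2.4747, -1.0815], [-1.0815, 2.4747]]
  r_p     = [-1.0815, 0.4086]
Written out:
  2.4747 phi_1 - 1.0815 phi_2 = -1.0815
  -1.0815 phi_1 + 2.4747 phi_2 = 0.4086
Solve by Cramer's rule:
  det = gamma(0)^2 - gamma(1)^2 = (2.4747)^2 - (-1.0815)^2 = 6.12414009 - 1.16964225 = 4.95449784
  phi_hat_1 = [gamma(1) gamma(0) - gamma(1) gamma(2)] / det = [(-1.0815)(2.4747) - (-1.0815)(0.4086)] / 4.95449784 = -2.23448715 / 4.95449784 = -0.451
  phi_hat_2 = [gamma(0) gamma(2) - gamma(1)^2] / det = [(2.4747)(0.4086) - (-1.0815)^2] / 4.95449784 = -0.15847983 / 4.95449784 = -0.032
So phi_hat = [-0.4510, -0.0320].
Therefore phi_hat_1 = -0.4510.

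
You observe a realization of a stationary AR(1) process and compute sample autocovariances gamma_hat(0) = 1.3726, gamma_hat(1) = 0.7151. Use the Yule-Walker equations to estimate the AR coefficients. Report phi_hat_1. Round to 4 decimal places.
\hat\phi_{1} = 0.5210

The Yule-Walker equations for an AR(p) process read, in matrix form,
  Gamma_p phi = r_p,   with   (Gamma_p)_{ij} = gamma(|i - j|),
                       (r_p)_i = gamma(i),   i,j = 1..p.
Substitute the sample gammas (Toeplitz matrix and right-hand side of size 1):
  Gamma_p = [[1.3726]]
  r_p     = [0.7151]
With p = 1 this is the single equation gamma(0) phi_1 = gamma(1):
  phi_hat_1 = gamma(1) / gamma(0) = 0.7151 / 1.3726 = 0.5210.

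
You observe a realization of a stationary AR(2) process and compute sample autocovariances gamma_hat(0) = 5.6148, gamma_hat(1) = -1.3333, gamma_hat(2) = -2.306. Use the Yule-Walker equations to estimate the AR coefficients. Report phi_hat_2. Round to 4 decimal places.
\hat\phi_{2} = -0.4950

The Yule-Walker equations for an AR(p) process read, in matrix form,
  Gamma_p phi = r_p,   with   (Gamma_p)_{ij} = gamma(|i - j|),
                       (r_p)_i = gamma(i),   i,j = 1..p.
Substitute the sample gammas (Toeplitz matrix and right-hand side of size 2):
  Gamma_p = [[5.6148, -1.3333], [-1.3333, 5.6148]]
  r_p     = [-1.3333, -2.306]
Written out:
  5.6148 phi_1 - 1.3333 phi_2 = -1.3333
  -1.3333 phi_1 + 5.6148 phi_2 = -2.306
Solve by Cramer's rule:
  det = gamma(0)^2 - gamma(1)^2 = (5.6148)^2 - (-1.3333)^2 = 31.52597904 - 1.77768889 = 29.74829015
  phi_hat_1 = [gamma(1) gamma(0) - gamma(1) gamma(2)] / det = [(-1.3333)(5.6148) - (-1.3333)(-2.306)] / 29.74829015 = -10.56080264 / 29.74829015 = -0.355
  phi_hat_2 = [gamma(0) gamma(2) - gamma(1)^2] / det = [(5.6148)(-2.306) - (-1.3333)^2] / 29.74829015 = -14.72541769 / 29.74829015 = -0.495
So phi_hat = [-0.3550, -0.4950].
Therefore phi_hat_2 = -0.4950.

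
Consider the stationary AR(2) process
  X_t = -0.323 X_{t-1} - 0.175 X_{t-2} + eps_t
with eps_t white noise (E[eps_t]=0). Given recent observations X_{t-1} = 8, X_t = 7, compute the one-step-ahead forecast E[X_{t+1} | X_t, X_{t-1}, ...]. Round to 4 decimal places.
E[X_{t+1} \mid \mathcal F_t] = -3.6610

For an AR(p) model X_t = c + sum_i phi_i X_{t-i} + eps_t, the
one-step-ahead conditional mean is
  E[X_{t+1} | X_t, ...] = c + sum_i phi_i X_{t+1-i}.
Substitute known values:
  E[X_{t+1} | ...] = (-0.323) * (7) + (-0.175) * (8)
                   = -3.6610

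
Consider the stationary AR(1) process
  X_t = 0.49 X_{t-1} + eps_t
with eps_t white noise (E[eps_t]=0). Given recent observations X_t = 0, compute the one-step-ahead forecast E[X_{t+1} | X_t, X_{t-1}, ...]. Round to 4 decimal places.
E[X_{t+1} \mid \mathcal F_t] = 0.0000

For an AR(p) model X_t = c + sum_i phi_i X_{t-i} + eps_t, the
one-step-ahead conditional mean is
  E[X_{t+1} | X_t, ...] = c + sum_i phi_i X_{t+1-i}.
Substitute known values:
  E[X_{t+1} | ...] = (0.49) * (0)
                   = 0.0000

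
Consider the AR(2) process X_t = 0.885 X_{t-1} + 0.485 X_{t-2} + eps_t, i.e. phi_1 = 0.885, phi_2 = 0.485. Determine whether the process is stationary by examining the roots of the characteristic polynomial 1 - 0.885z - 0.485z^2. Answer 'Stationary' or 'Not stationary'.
\text{Not stationary}

The AR(p) characteristic polynomial is P(z) = 1 - 0.885z - 0.485z^2.
Stationarity requires all roots to lie outside the unit circle, i.e. |z| > 1 for every root.
Set 1 + (-0.885) z + (-0.485) z^2 = 0, i.e. a z^2 + b z + c = 0 with a = -0.485, b = -0.885, c = 1.
Discriminant D = b^2 - 4ac = (-0.885)^2 - 4*(-0.485)*1 = 0.783225 - (-1.94) = 2.723225.
D >= 0, so the roots are real: z = (-b +/- sqrt(D)) / (2a) = (0.885 +/- 1.65022) / (-0.97).
  z_1 = (0.885 + 1.65022) / (-0.97) = -2.6136,   |z_1| = 2.6136.
  z_2 = (0.885 - 1.65022) / (-0.97) = 0.7889,   |z_2| = 0.7889.
Moduli of all roots: 2.6136, 0.7889.
All moduli strictly greater than 1? No.
Verdict: Not stationary.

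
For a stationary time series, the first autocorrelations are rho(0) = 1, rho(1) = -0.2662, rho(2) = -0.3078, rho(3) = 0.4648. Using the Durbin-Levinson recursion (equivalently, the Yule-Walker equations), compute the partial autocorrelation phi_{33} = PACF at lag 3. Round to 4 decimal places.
\phi_{33} = 0.3110

The PACF at lag k is phi_{kk}, the last component of the solution
to the Yule-Walker system G_k phi = r_k where
  (G_k)_{ij} = rho(|i - j|), (r_k)_i = rho(i), i,j = 1..k.
Equivalently, Durbin-Levinson gives phi_{kk} iteratively:
  phi_{11} = rho(1)
  phi_{kk} = [rho(k) - sum_{j=1..k-1} phi_{k-1,j} rho(k-j)]
            / [1 - sum_{j=1..k-1} phi_{k-1,j} rho(j)],
  phi_{k,j} = phi_{k-1,j} - phi_{kk} phi_{k-1,k-j},  j = 1..k-1.
Step k = 1:
  phi_11 = rho(1) = -0.2662.
Step k = 2:
  phi_22 = [rho(2) - phi_11 rho(1)] / [1 - phi_11 rho(1)] = [-0.3078 - (-0.2662)(-0.2662)] / [1 - (-0.2662)(-0.2662)]
         = -0.37866244 / 0.92913756 = -0.407542.
  Update: phi_21 = phi_11 - phi_22 phi_11 = -0.2662 - (-0.407542)(-0.2662) = -0.374688.
Step k = 3:
  phi_33 = [rho(3) - phi_21 rho(2) - phi_22 rho(1)] / [1 - phi_21 rho(1) - phi_22 rho(2)]
    numerator   = 0.4648 - (-0.374688)(-0.3078) - (-0.407542)(-0.2662) = 0.2409835
    denominator = 1 - (-0.374688)(-0.2662) - (-0.407542)(-0.3078) = 0.77481677
  phi_33 = 0.2409835 / 0.77481677 = 0.311.
Therefore phi_{33} = 0.3110.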